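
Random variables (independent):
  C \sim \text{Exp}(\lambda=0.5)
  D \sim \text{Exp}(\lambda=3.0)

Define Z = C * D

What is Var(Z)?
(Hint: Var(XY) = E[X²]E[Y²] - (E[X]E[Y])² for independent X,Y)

Var(XY) = E[X²]E[Y²] - (E[X]E[Y])²
E[C] = 2, Var(C) = 4
E[D] = 0.33333333, Var(D) = 0.11111111
E[C²] = 4 + 2² = 8
E[D²] = 0.11111111 + 0.33333333² = 0.22222222
Var(Z) = 8*0.22222222 - (2*0.33333333)²
= 1.7777778 - 0.44444444 = 1.3333333

1.3333333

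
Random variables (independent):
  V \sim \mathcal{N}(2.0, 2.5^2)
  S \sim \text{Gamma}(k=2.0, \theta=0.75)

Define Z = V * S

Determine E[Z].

For independent RVs: E[XY] = E[X]*E[Y]
E[V] = 2
E[S] = 1.5
E[Z] = 2 * 1.5 = 3

3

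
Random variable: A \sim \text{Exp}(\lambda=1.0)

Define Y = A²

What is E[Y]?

E[A²] = Var(A) + (E[A])² = 1 + 1 = 2

2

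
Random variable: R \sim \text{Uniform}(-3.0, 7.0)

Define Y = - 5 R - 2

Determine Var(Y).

For Y = aR + b: Var(Y) = a² * Var(R)
Var(R) = (7 + 3)^2/12 = 8.3333333
Var(Y) = (-5)² * 8.3333333 = 25 * 8.3333333 = 208.33333

208.33333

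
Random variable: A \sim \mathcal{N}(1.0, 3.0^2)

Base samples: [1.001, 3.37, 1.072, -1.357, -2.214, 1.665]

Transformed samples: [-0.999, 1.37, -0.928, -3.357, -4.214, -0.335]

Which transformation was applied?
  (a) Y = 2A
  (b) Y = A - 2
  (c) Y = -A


Checking option (b) Y = A - 2:
  A = 1.001 -> Y = -0.999 ✓
  A = 3.37 -> Y = 1.37 ✓
  A = 1.072 -> Y = -0.928 ✓
All samples match this transformation.

(b) A - 2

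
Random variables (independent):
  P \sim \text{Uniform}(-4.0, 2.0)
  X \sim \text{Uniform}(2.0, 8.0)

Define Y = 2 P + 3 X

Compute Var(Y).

For independent RVs: Var(aX + bY) = a²Var(X) + b²Var(Y)
Var(P) = 3
Var(X) = 3
Var(Y) = 2²*3 + 3²*3
= 4*3 + 9*3 = 39

39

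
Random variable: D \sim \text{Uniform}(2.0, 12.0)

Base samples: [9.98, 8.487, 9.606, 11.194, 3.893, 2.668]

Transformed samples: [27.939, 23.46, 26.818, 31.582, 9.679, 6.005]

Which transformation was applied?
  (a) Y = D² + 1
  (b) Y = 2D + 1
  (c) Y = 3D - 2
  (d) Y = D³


Checking option (c) Y = 3D - 2:
  D = 9.98 -> Y = 27.939 ✓
  D = 8.487 -> Y = 23.46 ✓
  D = 9.606 -> Y = 26.818 ✓
All samples match this transformation.

(c) 3D - 2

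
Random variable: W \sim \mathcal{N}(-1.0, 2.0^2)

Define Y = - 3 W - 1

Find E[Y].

For Y = -3W - 1:
E[Y] = -3 * E[W] - 1
E[W] = -1.0 = -1
E[Y] = -3 * (-1) - 1 = 2

2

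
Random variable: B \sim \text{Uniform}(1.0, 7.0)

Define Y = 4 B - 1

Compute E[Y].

For Y = 4B - 1:
E[Y] = 4 * E[B] - 1
E[B] = (1 + 7)/2 = 4
E[Y] = 4 * 4 - 1 = 15

15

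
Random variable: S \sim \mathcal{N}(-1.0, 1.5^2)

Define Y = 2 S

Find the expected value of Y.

For Y = 2S:
E[Y] = 2 * E[S]
E[S] = -1.0 = -1
E[Y] = 2 * (-1) = -2

-2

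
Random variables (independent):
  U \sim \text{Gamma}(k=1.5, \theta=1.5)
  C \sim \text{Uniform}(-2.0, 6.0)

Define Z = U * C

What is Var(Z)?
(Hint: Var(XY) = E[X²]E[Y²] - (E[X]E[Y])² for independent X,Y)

Var(XY) = E[X²]E[Y²] - (E[X]E[Y])²
E[U] = 2.25, Var(U) = 3.375
E[C] = 2, Var(C) = 5.3333333
E[U²] = 3.375 + 2.25² = 8.4375
E[C²] = 5.3333333 + 2² = 9.3333333
Var(Z) = 8.4375*9.3333333 - (2.25*2)²
= 78.75 - 20.25 = 58.5

58.5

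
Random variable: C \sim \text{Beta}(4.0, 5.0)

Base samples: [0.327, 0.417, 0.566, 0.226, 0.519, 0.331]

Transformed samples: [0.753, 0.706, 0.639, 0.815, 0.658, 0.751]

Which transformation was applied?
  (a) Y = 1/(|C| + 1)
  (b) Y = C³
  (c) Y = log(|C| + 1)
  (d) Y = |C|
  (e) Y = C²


Checking option (a) Y = 1/(|C| + 1):
  C = 0.327 -> Y = 0.753 ✓
  C = 0.417 -> Y = 0.706 ✓
  C = 0.566 -> Y = 0.639 ✓
All samples match this transformation.

(a) 1/(|C| + 1)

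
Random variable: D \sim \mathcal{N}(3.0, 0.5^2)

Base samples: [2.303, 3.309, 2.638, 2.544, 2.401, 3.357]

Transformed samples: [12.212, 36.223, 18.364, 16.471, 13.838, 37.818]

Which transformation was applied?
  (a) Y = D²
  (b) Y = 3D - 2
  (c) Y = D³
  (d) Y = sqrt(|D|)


Checking option (c) Y = D³:
  D = 2.303 -> Y = 12.212 ✓
  D = 3.309 -> Y = 36.223 ✓
  D = 2.638 -> Y = 18.364 ✓
All samples match this transformation.

(c) D³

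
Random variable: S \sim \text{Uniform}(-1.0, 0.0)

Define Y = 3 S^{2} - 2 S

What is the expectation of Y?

E[Y] = 3*E[S²] - 2*E[S]
E[S] = -0.5
E[S²] = Var(S) + (E[S])² = 0.083333333 + 0.25 = 0.33333333
E[Y] = 3*0.33333333 - 2*(-0.5) = 2

2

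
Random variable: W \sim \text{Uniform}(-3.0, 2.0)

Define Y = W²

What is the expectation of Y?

Using E[X²] = Var(X) + (E[X])²:
E[W] = -0.5
Var(W) = (2 + 3)^2/12 = 2.0833333
E[W²] = 2.0833333 + (-0.5)² = 2.0833333 + 0.25 = 2.3333333

2.3333333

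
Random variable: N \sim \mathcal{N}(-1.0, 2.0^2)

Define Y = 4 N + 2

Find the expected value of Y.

For Y = 4N + 2:
E[Y] = 4 * E[N] + 2
E[N] = -1.0 = -1
E[Y] = 4 * (-1) + 2 = -2

-2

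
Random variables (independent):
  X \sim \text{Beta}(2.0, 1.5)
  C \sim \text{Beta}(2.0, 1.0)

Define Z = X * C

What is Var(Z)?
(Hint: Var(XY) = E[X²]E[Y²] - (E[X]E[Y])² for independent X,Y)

Var(XY) = E[X²]E[Y²] - (E[X]E[Y])²
E[X] = 0.57142857, Var(X) = 0.054421769
E[C] = 0.66666667, Var(C) = 0.055555556
E[X²] = 0.054421769 + 0.57142857² = 0.38095238
E[C²] = 0.055555556 + 0.66666667² = 0.5
Var(Z) = 0.38095238*0.5 - (0.57142857*0.66666667)²
= 0.19047619 - 0.14512472 = 0.045351474

0.045351474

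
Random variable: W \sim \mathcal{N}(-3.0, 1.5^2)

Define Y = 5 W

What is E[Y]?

For Y = 5W:
E[Y] = 5 * E[W]
E[W] = -3.0 = -3
E[Y] = 5 * (-3) = -15

-15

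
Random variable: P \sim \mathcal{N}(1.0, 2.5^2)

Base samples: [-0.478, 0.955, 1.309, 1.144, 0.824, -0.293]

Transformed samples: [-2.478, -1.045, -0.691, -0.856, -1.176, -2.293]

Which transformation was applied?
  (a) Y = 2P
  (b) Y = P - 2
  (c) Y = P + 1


Checking option (b) Y = P - 2:
  P = -0.478 -> Y = -2.478 ✓
  P = 0.955 -> Y = -1.045 ✓
  P = 1.309 -> Y = -0.691 ✓
All samples match this transformation.

(b) P - 2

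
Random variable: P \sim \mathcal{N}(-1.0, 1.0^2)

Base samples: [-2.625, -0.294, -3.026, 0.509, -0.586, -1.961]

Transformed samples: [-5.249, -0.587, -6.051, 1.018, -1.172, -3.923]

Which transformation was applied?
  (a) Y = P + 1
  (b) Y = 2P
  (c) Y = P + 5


Checking option (b) Y = 2P:
  P = -2.625 -> Y = -5.249 ✓
  P = -0.294 -> Y = -0.587 ✓
  P = -3.026 -> Y = -6.051 ✓
All samples match this transformation.

(b) 2P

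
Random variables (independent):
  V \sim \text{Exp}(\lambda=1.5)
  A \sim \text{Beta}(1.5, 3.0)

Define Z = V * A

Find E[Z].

For independent RVs: E[XY] = E[X]*E[Y]
E[V] = 0.66666667
E[A] = 0.33333333
E[Z] = 0.66666667 * 0.33333333 = 0.22222222

0.22222222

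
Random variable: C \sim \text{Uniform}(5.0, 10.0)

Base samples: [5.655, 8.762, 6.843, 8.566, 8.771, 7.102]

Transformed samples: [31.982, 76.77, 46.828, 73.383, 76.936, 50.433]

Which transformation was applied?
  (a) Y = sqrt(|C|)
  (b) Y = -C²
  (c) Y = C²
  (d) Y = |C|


Checking option (c) Y = C²:
  C = 5.655 -> Y = 31.982 ✓
  C = 8.762 -> Y = 76.77 ✓
  C = 6.843 -> Y = 46.828 ✓
All samples match this transformation.

(c) C²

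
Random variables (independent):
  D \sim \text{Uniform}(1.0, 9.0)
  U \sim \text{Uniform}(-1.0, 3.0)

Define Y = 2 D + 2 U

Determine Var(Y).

For independent RVs: Var(aX + bY) = a²Var(X) + b²Var(Y)
Var(D) = 5.3333333
Var(U) = 1.3333333
Var(Y) = 2²*5.3333333 + 2²*1.3333333
= 4*5.3333333 + 4*1.3333333 = 26.666667

26.666667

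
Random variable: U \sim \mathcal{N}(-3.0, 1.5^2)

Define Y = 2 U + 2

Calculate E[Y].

For Y = 2U + 2:
E[Y] = 2 * E[U] + 2
E[U] = -3.0 = -3
E[Y] = 2 * (-3) + 2 = -4

-4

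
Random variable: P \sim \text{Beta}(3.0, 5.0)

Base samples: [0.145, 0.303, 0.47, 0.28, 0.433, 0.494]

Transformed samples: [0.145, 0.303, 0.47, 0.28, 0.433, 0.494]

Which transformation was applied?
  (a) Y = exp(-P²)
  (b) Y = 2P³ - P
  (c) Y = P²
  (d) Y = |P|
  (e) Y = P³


Checking option (d) Y = |P|:
  P = 0.145 -> Y = 0.145 ✓
  P = 0.303 -> Y = 0.303 ✓
  P = 0.47 -> Y = 0.47 ✓
All samples match this transformation.

(d) |P|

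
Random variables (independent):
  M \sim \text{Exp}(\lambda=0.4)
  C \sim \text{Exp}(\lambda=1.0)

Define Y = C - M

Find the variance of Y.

For independent RVs: Var(aX + bY) = a²Var(X) + b²Var(Y)
Var(M) = 6.25
Var(C) = 1
Var(Y) = (-1)²*6.25 + 1²*1
= 1*6.25 + 1*1 = 7.25

7.25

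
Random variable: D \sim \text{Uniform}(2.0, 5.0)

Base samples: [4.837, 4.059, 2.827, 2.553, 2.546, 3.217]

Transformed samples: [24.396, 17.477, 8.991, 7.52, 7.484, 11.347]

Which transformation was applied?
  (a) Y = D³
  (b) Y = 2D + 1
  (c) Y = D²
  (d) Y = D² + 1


Checking option (d) Y = D² + 1:
  D = 4.837 -> Y = 24.396 ✓
  D = 4.059 -> Y = 17.477 ✓
  D = 2.827 -> Y = 8.991 ✓
All samples match this transformation.

(d) D² + 1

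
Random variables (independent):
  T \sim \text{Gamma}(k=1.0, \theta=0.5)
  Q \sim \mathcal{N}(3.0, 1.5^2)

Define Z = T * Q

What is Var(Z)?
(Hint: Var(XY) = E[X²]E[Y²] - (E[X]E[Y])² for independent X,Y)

Var(XY) = E[X²]E[Y²] - (E[X]E[Y])²
E[T] = 0.5, Var(T) = 0.25
E[Q] = 3, Var(Q) = 2.25
E[T²] = 0.25 + 0.5² = 0.5
E[Q²] = 2.25 + 3² = 11.25
Var(Z) = 0.5*11.25 - (0.5*3)²
= 5.625 - 2.25 = 3.375

3.375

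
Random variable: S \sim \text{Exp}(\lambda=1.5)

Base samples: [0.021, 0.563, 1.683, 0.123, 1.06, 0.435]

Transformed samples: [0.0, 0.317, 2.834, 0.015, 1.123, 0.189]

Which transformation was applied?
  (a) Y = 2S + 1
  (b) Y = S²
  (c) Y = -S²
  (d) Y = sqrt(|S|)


Checking option (b) Y = S²:
  S = 0.021 -> Y = 0.0 ✓
  S = 0.563 -> Y = 0.317 ✓
  S = 1.683 -> Y = 2.834 ✓
All samples match this transformation.

(b) S²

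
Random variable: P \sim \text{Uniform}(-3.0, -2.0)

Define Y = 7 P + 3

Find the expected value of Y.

For Y = 7P + 3:
E[Y] = 7 * E[P] + 3
E[P] = (-3 - 2)/2 = -2.5
E[Y] = 7 * (-2.5) + 3 = -14.5

-14.5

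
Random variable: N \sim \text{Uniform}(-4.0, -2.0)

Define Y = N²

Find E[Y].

E[N²] = Var(N) + (E[N])² = 0.33333333 + 9 = 9.3333333

9.3333333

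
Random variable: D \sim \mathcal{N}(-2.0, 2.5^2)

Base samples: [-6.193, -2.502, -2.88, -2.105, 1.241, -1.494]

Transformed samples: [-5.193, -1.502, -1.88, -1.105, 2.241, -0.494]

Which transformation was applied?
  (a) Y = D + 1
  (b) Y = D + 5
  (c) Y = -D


Checking option (a) Y = D + 1:
  D = -6.193 -> Y = -5.193 ✓
  D = -2.502 -> Y = -1.502 ✓
  D = -2.88 -> Y = -1.88 ✓
All samples match this transformation.

(a) D + 1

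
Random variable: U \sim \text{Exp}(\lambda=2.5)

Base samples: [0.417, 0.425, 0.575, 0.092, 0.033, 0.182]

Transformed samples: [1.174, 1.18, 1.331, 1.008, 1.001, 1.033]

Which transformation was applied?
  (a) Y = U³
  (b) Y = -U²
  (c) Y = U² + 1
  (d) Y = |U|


Checking option (c) Y = U² + 1:
  U = 0.417 -> Y = 1.174 ✓
  U = 0.425 -> Y = 1.18 ✓
  U = 0.575 -> Y = 1.331 ✓
All samples match this transformation.

(c) U² + 1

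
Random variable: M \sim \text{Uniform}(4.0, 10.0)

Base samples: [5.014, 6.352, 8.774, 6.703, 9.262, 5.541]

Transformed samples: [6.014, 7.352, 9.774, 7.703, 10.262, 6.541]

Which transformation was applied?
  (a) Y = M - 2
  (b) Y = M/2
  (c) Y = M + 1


Checking option (c) Y = M + 1:
  M = 5.014 -> Y = 6.014 ✓
  M = 6.352 -> Y = 7.352 ✓
  M = 8.774 -> Y = 9.774 ✓
All samples match this transformation.

(c) M + 1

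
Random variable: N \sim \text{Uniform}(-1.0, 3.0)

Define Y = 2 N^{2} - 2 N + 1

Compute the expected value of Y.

E[Y] = 2*E[N²] - 2*E[N] + 1
E[N] = 1
E[N²] = Var(N) + (E[N])² = 1.3333333 + 1 = 2.3333333
E[Y] = 2*2.3333333 - 2*1 + 1 = 3.6666667

3.6666667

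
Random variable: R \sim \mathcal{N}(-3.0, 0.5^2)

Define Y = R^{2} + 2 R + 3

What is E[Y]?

E[Y] = 1*E[R²] + 2*E[R] + 3
E[R] = -3
E[R²] = Var(R) + (E[R])² = 0.25 + 9 = 9.25
E[Y] = 1*9.25 + 2*(-3) + 3 = 6.25

6.25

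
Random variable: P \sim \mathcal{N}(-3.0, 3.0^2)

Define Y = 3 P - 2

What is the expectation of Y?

For Y = 3P - 2:
E[Y] = 3 * E[P] - 2
E[P] = -3.0 = -3
E[Y] = 3 * (-3) - 2 = -11

-11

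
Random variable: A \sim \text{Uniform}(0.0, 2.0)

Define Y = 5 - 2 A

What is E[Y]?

For Y = -2A + 5:
E[Y] = -2 * E[A] + 5
E[A] = (0 + 2)/2 = 1
E[Y] = -2 * 1 + 5 = 3

3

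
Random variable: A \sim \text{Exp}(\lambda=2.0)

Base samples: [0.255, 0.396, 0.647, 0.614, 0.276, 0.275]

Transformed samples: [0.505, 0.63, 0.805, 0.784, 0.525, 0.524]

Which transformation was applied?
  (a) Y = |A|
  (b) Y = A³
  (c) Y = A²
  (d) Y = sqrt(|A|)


Checking option (d) Y = sqrt(|A|):
  A = 0.255 -> Y = 0.505 ✓
  A = 0.396 -> Y = 0.63 ✓
  A = 0.647 -> Y = 0.805 ✓
All samples match this transformation.

(d) sqrt(|A|)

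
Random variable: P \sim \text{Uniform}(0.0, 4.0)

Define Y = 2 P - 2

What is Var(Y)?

For Y = aP + b: Var(Y) = a² * Var(P)
Var(P) = (4 - 0)^2/12 = 1.3333333
Var(Y) = 2² * 1.3333333 = 4 * 1.3333333 = 5.3333333

5.3333333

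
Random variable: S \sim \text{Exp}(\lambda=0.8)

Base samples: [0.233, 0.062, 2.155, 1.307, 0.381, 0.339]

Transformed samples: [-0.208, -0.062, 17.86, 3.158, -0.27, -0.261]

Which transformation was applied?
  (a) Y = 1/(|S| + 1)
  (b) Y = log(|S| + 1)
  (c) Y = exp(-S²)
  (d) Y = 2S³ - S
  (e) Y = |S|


Checking option (d) Y = 2S³ - S:
  S = 0.233 -> Y = -0.208 ✓
  S = 0.062 -> Y = -0.062 ✓
  S = 2.155 -> Y = 17.86 ✓
All samples match this transformation.

(d) 2S³ - S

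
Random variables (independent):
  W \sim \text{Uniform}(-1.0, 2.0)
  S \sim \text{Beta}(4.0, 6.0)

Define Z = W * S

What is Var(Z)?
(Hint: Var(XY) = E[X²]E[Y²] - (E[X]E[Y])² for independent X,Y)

Var(XY) = E[X²]E[Y²] - (E[X]E[Y])²
E[W] = 0.5, Var(W) = 0.75
E[S] = 0.4, Var(S) = 0.021818182
E[W²] = 0.75 + 0.5² = 1
E[S²] = 0.021818182 + 0.4² = 0.18181818
Var(Z) = 1*0.18181818 - (0.5*0.4)²
= 0.18181818 - 0.04 = 0.14181818

0.14181818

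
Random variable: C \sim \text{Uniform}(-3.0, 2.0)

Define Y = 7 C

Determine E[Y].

For Y = 7C:
E[Y] = 7 * E[C]
E[C] = (-3 + 2)/2 = -0.5
E[Y] = 7 * (-0.5) = -3.5

-3.5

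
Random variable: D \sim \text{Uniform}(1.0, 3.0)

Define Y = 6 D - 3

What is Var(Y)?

For Y = aD + b: Var(Y) = a² * Var(D)
Var(D) = (3 - 1)^2/12 = 0.33333333
Var(Y) = 6² * 0.33333333 = 36 * 0.33333333 = 12

12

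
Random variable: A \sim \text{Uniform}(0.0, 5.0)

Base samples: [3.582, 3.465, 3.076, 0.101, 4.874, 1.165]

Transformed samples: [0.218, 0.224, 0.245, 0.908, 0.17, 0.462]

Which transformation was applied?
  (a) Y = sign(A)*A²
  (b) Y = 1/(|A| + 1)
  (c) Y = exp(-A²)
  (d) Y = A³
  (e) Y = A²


Checking option (b) Y = 1/(|A| + 1):
  A = 3.582 -> Y = 0.218 ✓
  A = 3.465 -> Y = 0.224 ✓
  A = 3.076 -> Y = 0.245 ✓
All samples match this transformation.

(b) 1/(|A| + 1)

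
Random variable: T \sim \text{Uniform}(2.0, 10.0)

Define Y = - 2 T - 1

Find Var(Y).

For Y = aT + b: Var(Y) = a² * Var(T)
Var(T) = (10 - 2)^2/12 = 5.3333333
Var(Y) = (-2)² * 5.3333333 = 4 * 5.3333333 = 21.333333

21.333333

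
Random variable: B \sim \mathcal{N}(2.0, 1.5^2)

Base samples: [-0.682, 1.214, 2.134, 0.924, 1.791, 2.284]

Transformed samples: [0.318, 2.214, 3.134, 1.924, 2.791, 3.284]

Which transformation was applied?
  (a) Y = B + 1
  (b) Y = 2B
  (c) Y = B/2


Checking option (a) Y = B + 1:
  B = -0.682 -> Y = 0.318 ✓
  B = 1.214 -> Y = 2.214 ✓
  B = 2.134 -> Y = 3.134 ✓
All samples match this transformation.

(a) B + 1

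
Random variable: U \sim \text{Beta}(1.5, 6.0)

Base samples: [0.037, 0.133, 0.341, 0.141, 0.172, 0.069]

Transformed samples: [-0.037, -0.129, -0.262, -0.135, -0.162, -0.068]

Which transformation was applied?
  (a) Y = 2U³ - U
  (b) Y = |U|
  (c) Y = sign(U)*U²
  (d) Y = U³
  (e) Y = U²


Checking option (a) Y = 2U³ - U:
  U = 0.037 -> Y = -0.037 ✓
  U = 0.133 -> Y = -0.129 ✓
  U = 0.341 -> Y = -0.262 ✓
All samples match this transformation.

(a) 2U³ - U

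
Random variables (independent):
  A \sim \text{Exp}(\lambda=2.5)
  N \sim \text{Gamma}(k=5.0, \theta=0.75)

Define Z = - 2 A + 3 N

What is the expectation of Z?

E[Z] = -2*E[A] + 3*E[N]
E[A] = 0.4
E[N] = 3.75
E[Z] = -2*0.4 + 3*3.75 = 10.45

10.45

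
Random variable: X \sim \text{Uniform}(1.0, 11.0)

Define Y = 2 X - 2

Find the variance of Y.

For Y = aX + b: Var(Y) = a² * Var(X)
Var(X) = (11 - 1)^2/12 = 8.3333333
Var(Y) = 2² * 8.3333333 = 4 * 8.3333333 = 33.333333

33.333333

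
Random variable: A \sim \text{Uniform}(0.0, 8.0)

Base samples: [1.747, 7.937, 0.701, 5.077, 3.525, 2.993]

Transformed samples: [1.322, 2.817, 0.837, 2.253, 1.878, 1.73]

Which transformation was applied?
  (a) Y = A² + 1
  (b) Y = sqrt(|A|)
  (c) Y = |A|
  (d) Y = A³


Checking option (b) Y = sqrt(|A|):
  A = 1.747 -> Y = 1.322 ✓
  A = 7.937 -> Y = 2.817 ✓
  A = 0.701 -> Y = 0.837 ✓
All samples match this transformation.

(b) sqrt(|A|)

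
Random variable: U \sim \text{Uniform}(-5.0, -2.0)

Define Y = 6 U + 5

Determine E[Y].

For Y = 6U + 5:
E[Y] = 6 * E[U] + 5
E[U] = (-5 - 2)/2 = -3.5
E[Y] = 6 * (-3.5) + 5 = -16

-16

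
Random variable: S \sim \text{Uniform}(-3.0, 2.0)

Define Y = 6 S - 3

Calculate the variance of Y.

For Y = aS + b: Var(Y) = a² * Var(S)
Var(S) = (2 + 3)^2/12 = 2.0833333
Var(Y) = 6² * 2.0833333 = 36 * 2.0833333 = 75

75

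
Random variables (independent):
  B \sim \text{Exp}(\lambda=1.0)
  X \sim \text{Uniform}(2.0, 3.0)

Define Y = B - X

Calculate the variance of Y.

For independent RVs: Var(aX + bY) = a²Var(X) + b²Var(Y)
Var(B) = 1
Var(X) = 0.083333333
Var(Y) = 1²*1 + (-1)²*0.083333333
= 1*1 + 1*0.083333333 = 1.0833333

1.0833333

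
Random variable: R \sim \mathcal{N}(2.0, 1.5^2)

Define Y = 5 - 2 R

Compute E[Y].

For Y = -2R + 5:
E[Y] = -2 * E[R] + 5
E[R] = 2.0 = 2
E[Y] = -2 * 2 + 5 = 1

1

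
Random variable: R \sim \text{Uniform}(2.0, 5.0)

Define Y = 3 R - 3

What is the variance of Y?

For Y = aR + b: Var(Y) = a² * Var(R)
Var(R) = (5 - 2)^2/12 = 0.75
Var(Y) = 3² * 0.75 = 9 * 0.75 = 6.75

6.75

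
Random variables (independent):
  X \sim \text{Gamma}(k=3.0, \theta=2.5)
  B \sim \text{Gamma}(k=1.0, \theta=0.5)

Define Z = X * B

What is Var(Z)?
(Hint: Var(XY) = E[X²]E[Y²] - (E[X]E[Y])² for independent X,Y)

Var(XY) = E[X²]E[Y²] - (E[X]E[Y])²
E[X] = 7.5, Var(X) = 18.75
E[B] = 0.5, Var(B) = 0.25
E[X²] = 18.75 + 7.5² = 75
E[B²] = 0.25 + 0.5² = 0.5
Var(Z) = 75*0.5 - (7.5*0.5)²
= 37.5 - 14.0625 = 23.4375

23.4375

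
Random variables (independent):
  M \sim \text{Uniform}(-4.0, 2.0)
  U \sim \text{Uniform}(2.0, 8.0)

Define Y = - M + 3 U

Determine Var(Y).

For independent RVs: Var(aX + bY) = a²Var(X) + b²Var(Y)
Var(M) = 3
Var(U) = 3
Var(Y) = (-1)²*3 + 3²*3
= 1*3 + 9*3 = 30

30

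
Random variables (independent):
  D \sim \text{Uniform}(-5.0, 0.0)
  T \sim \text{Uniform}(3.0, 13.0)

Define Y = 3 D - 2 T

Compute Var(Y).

For independent RVs: Var(aX + bY) = a²Var(X) + b²Var(Y)
Var(D) = 2.0833333
Var(T) = 8.3333333
Var(Y) = 3²*2.0833333 + (-2)²*8.3333333
= 9*2.0833333 + 4*8.3333333 = 52.083333

52.083333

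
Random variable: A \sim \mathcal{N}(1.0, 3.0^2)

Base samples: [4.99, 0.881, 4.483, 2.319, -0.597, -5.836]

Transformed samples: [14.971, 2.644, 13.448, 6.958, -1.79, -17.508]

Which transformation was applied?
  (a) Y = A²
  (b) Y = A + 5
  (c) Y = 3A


Checking option (c) Y = 3A:
  A = 4.99 -> Y = 14.971 ✓
  A = 0.881 -> Y = 2.644 ✓
  A = 4.483 -> Y = 13.448 ✓
All samples match this transformation.

(c) 3A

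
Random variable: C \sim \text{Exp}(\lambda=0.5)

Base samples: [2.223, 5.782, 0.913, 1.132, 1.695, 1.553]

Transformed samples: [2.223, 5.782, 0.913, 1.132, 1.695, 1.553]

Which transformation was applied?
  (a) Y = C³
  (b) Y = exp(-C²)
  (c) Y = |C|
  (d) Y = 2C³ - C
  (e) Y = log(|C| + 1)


Checking option (c) Y = |C|:
  C = 2.223 -> Y = 2.223 ✓
  C = 5.782 -> Y = 5.782 ✓
  C = 0.913 -> Y = 0.913 ✓
All samples match this transformation.

(c) |C|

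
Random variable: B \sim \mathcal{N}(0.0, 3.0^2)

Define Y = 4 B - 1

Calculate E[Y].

For Y = 4B - 1:
E[Y] = 4 * E[B] - 1
E[B] = 0.0 = 0
E[Y] = 4 * 0 - 1 = -1

-1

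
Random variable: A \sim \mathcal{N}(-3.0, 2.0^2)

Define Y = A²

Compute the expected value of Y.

E[A²] = Var(A) + (E[A])² = 4 + 9 = 13

13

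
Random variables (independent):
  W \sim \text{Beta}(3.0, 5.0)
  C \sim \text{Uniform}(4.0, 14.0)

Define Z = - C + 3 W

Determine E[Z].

E[Z] = 3*E[W] - 1*E[C]
E[W] = 0.375
E[C] = 9
E[Z] = 3*0.375 - 1*9 = -7.875

-7.875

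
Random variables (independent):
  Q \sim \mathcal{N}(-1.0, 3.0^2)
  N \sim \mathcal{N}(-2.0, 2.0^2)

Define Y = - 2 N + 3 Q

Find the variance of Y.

For independent RVs: Var(aX + bY) = a²Var(X) + b²Var(Y)
Var(Q) = 9
Var(N) = 4
Var(Y) = 3²*9 + (-2)²*4
= 9*9 + 4*4 = 97

97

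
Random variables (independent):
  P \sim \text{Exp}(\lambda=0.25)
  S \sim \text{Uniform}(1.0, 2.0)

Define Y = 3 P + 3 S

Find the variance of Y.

For independent RVs: Var(aX + bY) = a²Var(X) + b²Var(Y)
Var(P) = 16
Var(S) = 0.083333333
Var(Y) = 3²*16 + 3²*0.083333333
= 9*16 + 9*0.083333333 = 144.75

144.75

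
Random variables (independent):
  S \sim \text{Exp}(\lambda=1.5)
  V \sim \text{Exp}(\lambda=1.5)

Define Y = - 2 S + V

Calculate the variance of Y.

For independent RVs: Var(aX + bY) = a²Var(X) + b²Var(Y)
Var(S) = 0.44444444
Var(V) = 0.44444444
Var(Y) = (-2)²*0.44444444 + 1²*0.44444444
= 4*0.44444444 + 1*0.44444444 = 2.2222222

2.2222222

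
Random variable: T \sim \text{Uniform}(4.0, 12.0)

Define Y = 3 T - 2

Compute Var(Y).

For Y = aT + b: Var(Y) = a² * Var(T)
Var(T) = (12 - 4)^2/12 = 5.3333333
Var(Y) = 3² * 5.3333333 = 9 * 5.3333333 = 48

48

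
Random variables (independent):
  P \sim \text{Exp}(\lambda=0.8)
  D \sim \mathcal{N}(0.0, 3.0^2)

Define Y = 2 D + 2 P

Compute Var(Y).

For independent RVs: Var(aX + bY) = a²Var(X) + b²Var(Y)
Var(P) = 1.5625
Var(D) = 9
Var(Y) = 2²*1.5625 + 2²*9
= 4*1.5625 + 4*9 = 42.25

42.25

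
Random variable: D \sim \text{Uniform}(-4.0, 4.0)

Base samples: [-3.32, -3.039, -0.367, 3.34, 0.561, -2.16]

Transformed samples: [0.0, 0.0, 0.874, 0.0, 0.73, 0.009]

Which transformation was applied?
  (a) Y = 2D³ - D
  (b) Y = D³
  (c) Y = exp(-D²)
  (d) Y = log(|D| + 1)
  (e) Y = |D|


Checking option (c) Y = exp(-D²):
  D = -3.32 -> Y = 0.0 ✓
  D = -3.039 -> Y = 0.0 ✓
  D = -0.367 -> Y = 0.874 ✓
All samples match this transformation.

(c) exp(-D²)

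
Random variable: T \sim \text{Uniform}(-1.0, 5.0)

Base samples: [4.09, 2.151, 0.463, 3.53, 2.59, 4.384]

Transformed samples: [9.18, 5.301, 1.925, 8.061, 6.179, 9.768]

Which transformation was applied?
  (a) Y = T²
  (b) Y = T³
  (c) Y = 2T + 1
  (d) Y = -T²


Checking option (c) Y = 2T + 1:
  T = 4.09 -> Y = 9.18 ✓
  T = 2.151 -> Y = 5.301 ✓
  T = 0.463 -> Y = 1.925 ✓
All samples match this transformation.

(c) 2T + 1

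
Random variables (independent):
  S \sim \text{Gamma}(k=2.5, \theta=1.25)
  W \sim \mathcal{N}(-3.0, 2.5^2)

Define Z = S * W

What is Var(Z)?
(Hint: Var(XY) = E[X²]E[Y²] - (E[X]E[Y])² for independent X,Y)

Var(XY) = E[X²]E[Y²] - (E[X]E[Y])²
E[S] = 3.125, Var(S) = 3.90625
E[W] = -3, Var(W) = 6.25
E[S²] = 3.90625 + 3.125² = 13.671875
E[W²] = 6.25 + (-3)² = 15.25
Var(Z) = 13.671875*15.25 - (3.125*(-3))²
= 208.49609 - 87.890625 = 120.60547

120.60547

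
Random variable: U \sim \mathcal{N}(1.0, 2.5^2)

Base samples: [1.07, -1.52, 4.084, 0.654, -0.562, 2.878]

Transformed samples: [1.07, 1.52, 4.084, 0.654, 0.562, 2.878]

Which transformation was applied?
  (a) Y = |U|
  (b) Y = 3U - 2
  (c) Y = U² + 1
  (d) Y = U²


Checking option (a) Y = |U|:
  U = 1.07 -> Y = 1.07 ✓
  U = -1.52 -> Y = 1.52 ✓
  U = 4.084 -> Y = 4.084 ✓
All samples match this transformation.

(a) |U|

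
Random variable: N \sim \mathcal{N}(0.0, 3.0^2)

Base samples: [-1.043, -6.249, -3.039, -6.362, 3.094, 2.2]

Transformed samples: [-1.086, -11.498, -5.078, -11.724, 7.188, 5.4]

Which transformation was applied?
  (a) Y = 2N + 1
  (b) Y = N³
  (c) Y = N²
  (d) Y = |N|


Checking option (a) Y = 2N + 1:
  N = -1.043 -> Y = -1.086 ✓
  N = -6.249 -> Y = -11.498 ✓
  N = -3.039 -> Y = -5.078 ✓
All samples match this transformation.

(a) 2N + 1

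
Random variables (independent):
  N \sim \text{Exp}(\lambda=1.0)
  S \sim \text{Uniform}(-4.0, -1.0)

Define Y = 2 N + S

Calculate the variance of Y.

For independent RVs: Var(aX + bY) = a²Var(X) + b²Var(Y)
Var(N) = 1
Var(S) = 0.75
Var(Y) = 2²*1 + 1²*0.75
= 4*1 + 1*0.75 = 4.75

4.75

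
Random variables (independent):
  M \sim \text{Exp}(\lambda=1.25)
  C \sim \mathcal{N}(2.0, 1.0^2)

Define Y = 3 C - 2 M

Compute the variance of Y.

For independent RVs: Var(aX + bY) = a²Var(X) + b²Var(Y)
Var(M) = 0.64
Var(C) = 1
Var(Y) = (-2)²*0.64 + 3²*1
= 4*0.64 + 9*1 = 11.56

11.56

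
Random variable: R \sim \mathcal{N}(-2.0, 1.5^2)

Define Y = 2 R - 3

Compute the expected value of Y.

For Y = 2R - 3:
E[Y] = 2 * E[R] - 3
E[R] = -2.0 = -2
E[Y] = 2 * (-2) - 3 = -7

-7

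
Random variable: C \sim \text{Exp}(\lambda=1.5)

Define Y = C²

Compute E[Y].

E[C²] = Var(C) + (E[C])² = 0.44444444 + 0.44444444 = 0.88888889

0.88888889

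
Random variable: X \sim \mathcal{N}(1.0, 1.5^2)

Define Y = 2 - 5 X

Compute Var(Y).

For Y = aX + b: Var(Y) = a² * Var(X)
Var(X) = 1.5^2 = 2.25
Var(Y) = (-5)² * 2.25 = 25 * 2.25 = 56.25

56.25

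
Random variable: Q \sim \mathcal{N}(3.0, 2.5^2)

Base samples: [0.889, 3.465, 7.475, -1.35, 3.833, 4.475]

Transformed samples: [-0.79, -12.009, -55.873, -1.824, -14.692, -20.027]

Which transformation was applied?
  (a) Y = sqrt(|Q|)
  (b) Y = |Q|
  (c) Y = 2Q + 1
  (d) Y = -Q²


Checking option (d) Y = -Q²:
  Q = 0.889 -> Y = -0.79 ✓
  Q = 3.465 -> Y = -12.009 ✓
  Q = 7.475 -> Y = -55.873 ✓
All samples match this transformation.

(d) -Q²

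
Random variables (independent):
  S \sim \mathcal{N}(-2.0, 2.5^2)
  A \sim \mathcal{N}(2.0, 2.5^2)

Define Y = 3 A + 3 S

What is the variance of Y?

For independent RVs: Var(aX + bY) = a²Var(X) + b²Var(Y)
Var(S) = 6.25
Var(A) = 6.25
Var(Y) = 3²*6.25 + 3²*6.25
= 9*6.25 + 9*6.25 = 112.5

112.5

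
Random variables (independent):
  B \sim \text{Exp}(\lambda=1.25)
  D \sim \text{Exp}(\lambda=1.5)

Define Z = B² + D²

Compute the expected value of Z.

E[Z] = E[B²] + E[D²]
E[B²] = Var(B) + E[B]² = 0.64 + 0.64 = 1.28
E[D²] = Var(D) + E[D]² = 0.44444444 + 0.44444444 = 0.88888889
E[Z] = 1.28 + 0.88888889 = 2.1688889

2.1688889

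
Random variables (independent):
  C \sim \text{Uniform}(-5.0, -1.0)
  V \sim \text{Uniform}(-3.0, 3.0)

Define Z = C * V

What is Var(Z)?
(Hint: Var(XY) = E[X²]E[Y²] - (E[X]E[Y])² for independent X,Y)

Var(XY) = E[X²]E[Y²] - (E[X]E[Y])²
E[C] = -3, Var(C) = 1.3333333
E[V] = 0, Var(V) = 3
E[C²] = 1.3333333 + (-3)² = 10.333333
E[V²] = 3 + 0² = 3
Var(Z) = 10.333333*3 - (-3*0)²
= 31 - 0 = 31

31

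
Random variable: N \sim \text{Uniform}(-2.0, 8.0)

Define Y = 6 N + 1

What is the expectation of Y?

For Y = 6N + 1:
E[Y] = 6 * E[N] + 1
E[N] = (-2 + 8)/2 = 3
E[Y] = 6 * 3 + 1 = 19

19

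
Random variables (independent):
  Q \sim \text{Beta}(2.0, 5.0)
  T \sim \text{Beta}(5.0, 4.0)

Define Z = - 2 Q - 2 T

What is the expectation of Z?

E[Z] = -2*E[Q] - 2*E[T]
E[Q] = 0.28571429
E[T] = 0.55555556
E[Z] = -2*0.28571429 - 2*0.55555556 = -1.6825397

-1.6825397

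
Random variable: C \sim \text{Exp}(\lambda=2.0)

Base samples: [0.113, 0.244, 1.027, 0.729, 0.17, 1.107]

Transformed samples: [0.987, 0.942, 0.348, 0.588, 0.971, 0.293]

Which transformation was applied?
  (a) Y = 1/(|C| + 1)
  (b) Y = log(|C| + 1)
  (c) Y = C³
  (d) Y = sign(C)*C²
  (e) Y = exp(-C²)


Checking option (e) Y = exp(-C²):
  C = 0.113 -> Y = 0.987 ✓
  C = 0.244 -> Y = 0.942 ✓
  C = 1.027 -> Y = 0.348 ✓
All samples match this transformation.

(e) exp(-C²)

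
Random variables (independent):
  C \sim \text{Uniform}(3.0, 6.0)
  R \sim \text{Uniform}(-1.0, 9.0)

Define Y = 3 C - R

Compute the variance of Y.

For independent RVs: Var(aX + bY) = a²Var(X) + b²Var(Y)
Var(C) = 0.75
Var(R) = 8.3333333
Var(Y) = 3²*0.75 + (-1)²*8.3333333
= 9*0.75 + 1*8.3333333 = 15.083333

15.083333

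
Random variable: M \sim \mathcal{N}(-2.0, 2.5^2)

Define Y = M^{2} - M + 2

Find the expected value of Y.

E[Y] = 1*E[M²] - 1*E[M] + 2
E[M] = -2
E[M²] = Var(M) + (E[M])² = 6.25 + 4 = 10.25
E[Y] = 1*10.25 - 1*(-2) + 2 = 14.25

14.25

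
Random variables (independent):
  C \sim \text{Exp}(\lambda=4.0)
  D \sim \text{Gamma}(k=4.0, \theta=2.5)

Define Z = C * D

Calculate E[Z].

For independent RVs: E[XY] = E[X]*E[Y]
E[C] = 0.25
E[D] = 10
E[Z] = 0.25 * 10 = 2.5

2.5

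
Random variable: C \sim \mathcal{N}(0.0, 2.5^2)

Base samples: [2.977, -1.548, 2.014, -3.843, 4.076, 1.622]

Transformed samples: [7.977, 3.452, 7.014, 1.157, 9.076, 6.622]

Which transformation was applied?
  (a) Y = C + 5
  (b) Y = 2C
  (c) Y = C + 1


Checking option (a) Y = C + 5:
  C = 2.977 -> Y = 7.977 ✓
  C = -1.548 -> Y = 3.452 ✓
  C = 2.014 -> Y = 7.014 ✓
All samples match this transformation.

(a) C + 5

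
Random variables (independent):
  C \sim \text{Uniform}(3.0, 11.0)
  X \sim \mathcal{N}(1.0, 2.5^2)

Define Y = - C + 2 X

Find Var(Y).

For independent RVs: Var(aX + bY) = a²Var(X) + b²Var(Y)
Var(C) = 5.3333333
Var(X) = 6.25
Var(Y) = (-1)²*5.3333333 + 2²*6.25
= 1*5.3333333 + 4*6.25 = 30.333333

30.333333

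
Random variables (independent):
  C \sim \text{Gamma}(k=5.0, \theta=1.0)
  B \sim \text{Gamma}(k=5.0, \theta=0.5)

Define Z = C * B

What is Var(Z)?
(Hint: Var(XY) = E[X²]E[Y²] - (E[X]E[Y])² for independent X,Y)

Var(XY) = E[X²]E[Y²] - (E[X]E[Y])²
E[C] = 5, Var(C) = 5
E[B] = 2.5, Var(B) = 1.25
E[C²] = 5 + 5² = 30
E[B²] = 1.25 + 2.5² = 7.5
Var(Z) = 30*7.5 - (5*2.5)²
= 225 - 156.25 = 68.75

68.75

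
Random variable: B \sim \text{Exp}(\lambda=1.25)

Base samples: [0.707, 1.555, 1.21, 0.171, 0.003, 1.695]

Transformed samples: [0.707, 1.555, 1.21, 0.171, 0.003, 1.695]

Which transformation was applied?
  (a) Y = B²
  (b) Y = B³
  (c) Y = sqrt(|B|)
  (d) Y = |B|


Checking option (d) Y = |B|:
  B = 0.707 -> Y = 0.707 ✓
  B = 1.555 -> Y = 1.555 ✓
  B = 1.21 -> Y = 1.21 ✓
All samples match this transformation.

(d) |B|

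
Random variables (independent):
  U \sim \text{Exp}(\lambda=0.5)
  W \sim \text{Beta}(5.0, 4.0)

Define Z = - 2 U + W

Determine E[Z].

E[Z] = -2*E[U] + 1*E[W]
E[U] = 2
E[W] = 0.55555556
E[Z] = -2*2 + 1*0.55555556 = -3.4444444

-3.4444444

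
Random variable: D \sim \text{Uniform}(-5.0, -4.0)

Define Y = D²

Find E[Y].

Using E[X²] = Var(X) + (E[X])²:
E[D] = -4.5
Var(D) = (-4 + 5)^2/12 = 0.083333333
E[D²] = 0.083333333 + (-4.5)² = 0.083333333 + 20.25 = 20.333333

20.333333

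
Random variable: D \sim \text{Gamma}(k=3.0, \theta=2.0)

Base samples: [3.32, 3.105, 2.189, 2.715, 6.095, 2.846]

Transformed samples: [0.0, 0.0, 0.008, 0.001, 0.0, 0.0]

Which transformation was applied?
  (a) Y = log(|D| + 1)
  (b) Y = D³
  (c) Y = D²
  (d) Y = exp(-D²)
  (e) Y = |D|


Checking option (d) Y = exp(-D²):
  D = 3.32 -> Y = 0.0 ✓
  D = 3.105 -> Y = 0.0 ✓
  D = 2.189 -> Y = 0.008 ✓
All samples match this transformation.

(d) exp(-D²)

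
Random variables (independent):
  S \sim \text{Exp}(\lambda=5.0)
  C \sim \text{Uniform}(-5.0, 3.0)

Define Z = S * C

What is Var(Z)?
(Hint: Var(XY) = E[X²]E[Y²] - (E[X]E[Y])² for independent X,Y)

Var(XY) = E[X²]E[Y²] - (E[X]E[Y])²
E[S] = 0.2, Var(S) = 0.04
E[C] = -1, Var(C) = 5.3333333
E[S²] = 0.04 + 0.2² = 0.08
E[C²] = 5.3333333 + (-1)² = 6.3333333
Var(Z) = 0.08*6.3333333 - (0.2*(-1))²
= 0.50666667 - 0.04 = 0.46666667

0.46666667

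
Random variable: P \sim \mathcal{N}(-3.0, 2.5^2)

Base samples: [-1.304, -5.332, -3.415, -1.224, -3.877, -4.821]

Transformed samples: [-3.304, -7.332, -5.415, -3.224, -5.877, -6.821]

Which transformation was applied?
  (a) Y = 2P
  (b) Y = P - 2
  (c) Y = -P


Checking option (b) Y = P - 2:
  P = -1.304 -> Y = -3.304 ✓
  P = -5.332 -> Y = -7.332 ✓
  P = -3.415 -> Y = -5.415 ✓
All samples match this transformation.

(b) P - 2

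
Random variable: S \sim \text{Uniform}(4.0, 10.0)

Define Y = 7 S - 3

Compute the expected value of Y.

For Y = 7S - 3:
E[Y] = 7 * E[S] - 3
E[S] = (4 + 10)/2 = 7
E[Y] = 7 * 7 - 3 = 46

46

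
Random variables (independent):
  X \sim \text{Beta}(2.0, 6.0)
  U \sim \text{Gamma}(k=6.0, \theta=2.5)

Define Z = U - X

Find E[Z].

E[Z] = -1*E[X] + 1*E[U]
E[X] = 0.25
E[U] = 15
E[Z] = -1*0.25 + 1*15 = 14.75

14.75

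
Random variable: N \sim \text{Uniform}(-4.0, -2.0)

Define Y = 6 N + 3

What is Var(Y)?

For Y = aN + b: Var(Y) = a² * Var(N)
Var(N) = (-2 + 4)^2/12 = 0.33333333
Var(Y) = 6² * 0.33333333 = 36 * 0.33333333 = 12

12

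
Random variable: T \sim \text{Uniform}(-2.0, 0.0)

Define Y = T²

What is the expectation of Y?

E[T²] = Var(T) + (E[T])² = 0.33333333 + 1 = 1.3333333

1.3333333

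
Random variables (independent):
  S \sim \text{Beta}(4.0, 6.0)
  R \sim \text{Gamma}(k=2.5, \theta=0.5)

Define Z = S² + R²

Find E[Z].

E[Z] = E[S²] + E[R²]
E[S²] = Var(S) + E[S]² = 0.021818182 + 0.16 = 0.18181818
E[R²] = Var(R) + E[R]² = 0.625 + 1.5625 = 2.1875
E[Z] = 0.18181818 + 2.1875 = 2.3693182

2.3693182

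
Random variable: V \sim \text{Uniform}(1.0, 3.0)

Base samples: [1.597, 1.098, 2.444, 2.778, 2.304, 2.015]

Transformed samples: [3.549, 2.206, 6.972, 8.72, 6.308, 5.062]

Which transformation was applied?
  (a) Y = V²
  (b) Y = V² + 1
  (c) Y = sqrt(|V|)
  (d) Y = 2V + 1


Checking option (b) Y = V² + 1:
  V = 1.597 -> Y = 3.549 ✓
  V = 1.098 -> Y = 2.206 ✓
  V = 2.444 -> Y = 6.972 ✓
All samples match this transformation.

(b) V² + 1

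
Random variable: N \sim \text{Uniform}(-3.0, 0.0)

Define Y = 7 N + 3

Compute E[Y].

For Y = 7N + 3:
E[Y] = 7 * E[N] + 3
E[N] = (-3 + 0)/2 = -1.5
E[Y] = 7 * (-1.5) + 3 = -7.5

-7.5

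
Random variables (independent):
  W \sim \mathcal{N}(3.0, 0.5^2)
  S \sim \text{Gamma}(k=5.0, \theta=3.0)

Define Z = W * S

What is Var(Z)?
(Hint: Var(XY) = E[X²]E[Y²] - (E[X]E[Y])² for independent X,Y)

Var(XY) = E[X²]E[Y²] - (E[X]E[Y])²
E[W] = 3, Var(W) = 0.25
E[S] = 15, Var(S) = 45
E[W²] = 0.25 + 3² = 9.25
E[S²] = 45 + 15² = 270
Var(Z) = 9.25*270 - (3*15)²
= 2497.5 - 2025 = 472.5

472.5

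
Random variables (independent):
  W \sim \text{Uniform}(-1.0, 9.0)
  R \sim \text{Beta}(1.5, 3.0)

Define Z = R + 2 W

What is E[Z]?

E[Z] = 2*E[W] + 1*E[R]
E[W] = 4
E[R] = 0.33333333
E[Z] = 2*4 + 1*0.33333333 = 8.3333333

8.3333333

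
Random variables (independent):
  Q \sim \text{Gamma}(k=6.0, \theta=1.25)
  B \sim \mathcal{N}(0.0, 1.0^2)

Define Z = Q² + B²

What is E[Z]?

E[Z] = E[Q²] + E[B²]
E[Q²] = Var(Q) + E[Q]² = 9.375 + 56.25 = 65.625
E[B²] = Var(B) + E[B]² = 1 + 0 = 1
E[Z] = 65.625 + 1 = 66.625

66.625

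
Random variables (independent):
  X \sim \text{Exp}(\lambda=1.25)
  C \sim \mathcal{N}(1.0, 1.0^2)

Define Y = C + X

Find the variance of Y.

For independent RVs: Var(aX + bY) = a²Var(X) + b²Var(Y)
Var(X) = 0.64
Var(C) = 1
Var(Y) = 1²*0.64 + 1²*1
= 1*0.64 + 1*1 = 1.64

1.64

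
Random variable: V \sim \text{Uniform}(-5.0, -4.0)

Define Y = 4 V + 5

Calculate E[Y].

For Y = 4V + 5:
E[Y] = 4 * E[V] + 5
E[V] = (-5 - 4)/2 = -4.5
E[Y] = 4 * (-4.5) + 5 = -13

-13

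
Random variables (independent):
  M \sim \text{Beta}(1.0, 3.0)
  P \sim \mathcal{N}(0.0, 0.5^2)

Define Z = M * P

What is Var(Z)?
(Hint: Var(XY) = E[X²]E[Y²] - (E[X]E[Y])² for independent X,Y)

Var(XY) = E[X²]E[Y²] - (E[X]E[Y])²
E[M] = 0.25, Var(M) = 0.0375
E[P] = 0, Var(P) = 0.25
E[M²] = 0.0375 + 0.25² = 0.1
E[P²] = 0.25 + 0² = 0.25
Var(Z) = 0.1*0.25 - (0.25*0)²
= 0.025 - 0 = 0.025

0.025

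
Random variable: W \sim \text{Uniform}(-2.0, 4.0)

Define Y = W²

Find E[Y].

E[W²] = Var(W) + (E[W])² = 3 + 1 = 4

4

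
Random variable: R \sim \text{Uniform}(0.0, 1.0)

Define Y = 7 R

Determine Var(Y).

For Y = aR + b: Var(Y) = a² * Var(R)
Var(R) = (1 - 0)^2/12 = 0.083333333
Var(Y) = 7² * 0.083333333 = 49 * 0.083333333 = 4.0833333

4.0833333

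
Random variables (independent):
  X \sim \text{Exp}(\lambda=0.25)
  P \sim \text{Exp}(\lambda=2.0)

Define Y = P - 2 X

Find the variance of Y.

For independent RVs: Var(aX + bY) = a²Var(X) + b²Var(Y)
Var(X) = 16
Var(P) = 0.25
Var(Y) = (-2)²*16 + 1²*0.25
= 4*16 + 1*0.25 = 64.25

64.25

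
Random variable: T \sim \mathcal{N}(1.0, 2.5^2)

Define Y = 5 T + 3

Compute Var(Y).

For Y = aT + b: Var(Y) = a² * Var(T)
Var(T) = 2.5^2 = 6.25
Var(Y) = 5² * 6.25 = 25 * 6.25 = 156.25

156.25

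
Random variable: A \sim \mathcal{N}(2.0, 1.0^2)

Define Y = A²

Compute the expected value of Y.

Using E[X²] = Var(X) + (E[X])²:
E[A] = 2
Var(A) = 1.0^2 = 1
E[A²] = 1 + 2² = 1 + 4 = 5

5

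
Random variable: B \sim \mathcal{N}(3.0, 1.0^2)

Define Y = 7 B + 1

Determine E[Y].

For Y = 7B + 1:
E[Y] = 7 * E[B] + 1
E[B] = 3.0 = 3
E[Y] = 7 * 3 + 1 = 22

22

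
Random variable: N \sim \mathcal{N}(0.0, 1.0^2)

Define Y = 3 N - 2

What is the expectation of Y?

For Y = 3N - 2:
E[Y] = 3 * E[N] - 2
E[N] = 0.0 = 0
E[Y] = 3 * 0 - 2 = -2

-2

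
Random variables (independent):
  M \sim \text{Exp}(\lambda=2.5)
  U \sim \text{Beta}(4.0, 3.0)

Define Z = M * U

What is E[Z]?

For independent RVs: E[XY] = E[X]*E[Y]
E[M] = 0.4
E[U] = 0.57142857
E[Z] = 0.4 * 0.57142857 = 0.22857143

0.22857143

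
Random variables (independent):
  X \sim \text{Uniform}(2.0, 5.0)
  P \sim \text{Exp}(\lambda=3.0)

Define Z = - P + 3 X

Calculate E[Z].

E[Z] = 3*E[X] - 1*E[P]
E[X] = 3.5
E[P] = 0.33333333
E[Z] = 3*3.5 - 1*0.33333333 = 10.166667

10.166667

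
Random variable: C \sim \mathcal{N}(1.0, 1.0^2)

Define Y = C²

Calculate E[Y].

Using E[X²] = Var(X) + (E[X])²:
E[C] = 1
Var(C) = 1.0^2 = 1
E[C²] = 1 + 1² = 1 + 1 = 2

2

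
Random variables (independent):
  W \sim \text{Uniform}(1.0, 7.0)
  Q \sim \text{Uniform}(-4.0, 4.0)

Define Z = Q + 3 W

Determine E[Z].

E[Z] = 3*E[W] + 1*E[Q]
E[W] = 4
E[Q] = 0
E[Z] = 3*4 + 1*0 = 12

12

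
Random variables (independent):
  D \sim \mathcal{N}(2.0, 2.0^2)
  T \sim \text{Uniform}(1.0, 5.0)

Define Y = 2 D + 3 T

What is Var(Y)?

For independent RVs: Var(aX + bY) = a²Var(X) + b²Var(Y)
Var(D) = 4
Var(T) = 1.3333333
Var(Y) = 2²*4 + 3²*1.3333333
= 4*4 + 9*1.3333333 = 28

28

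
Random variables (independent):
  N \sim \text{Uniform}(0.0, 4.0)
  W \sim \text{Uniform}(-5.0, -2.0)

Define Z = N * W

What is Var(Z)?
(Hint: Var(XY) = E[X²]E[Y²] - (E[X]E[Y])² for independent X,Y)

Var(XY) = E[X²]E[Y²] - (E[X]E[Y])²
E[N] = 2, Var(N) = 1.3333333
E[W] = -3.5, Var(W) = 0.75
E[N²] = 1.3333333 + 2² = 5.3333333
E[W²] = 0.75 + (-3.5)² = 13
Var(Z) = 5.3333333*13 - (2*(-3.5))²
= 69.333333 - 49 = 20.333333

20.333333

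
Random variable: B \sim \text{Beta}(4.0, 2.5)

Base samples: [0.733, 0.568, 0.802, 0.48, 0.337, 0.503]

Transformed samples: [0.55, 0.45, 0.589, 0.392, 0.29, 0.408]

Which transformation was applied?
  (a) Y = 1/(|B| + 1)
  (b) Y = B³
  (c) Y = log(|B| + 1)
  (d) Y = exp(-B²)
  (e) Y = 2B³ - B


Checking option (c) Y = log(|B| + 1):
  B = 0.733 -> Y = 0.55 ✓
  B = 0.568 -> Y = 0.45 ✓
  B = 0.802 -> Y = 0.589 ✓
All samples match this transformation.

(c) log(|B| + 1)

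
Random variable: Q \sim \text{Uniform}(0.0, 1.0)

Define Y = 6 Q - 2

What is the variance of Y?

For Y = aQ + b: Var(Y) = a² * Var(Q)
Var(Q) = (1 - 0)^2/12 = 0.083333333
Var(Y) = 6² * 0.083333333 = 36 * 0.083333333 = 3

3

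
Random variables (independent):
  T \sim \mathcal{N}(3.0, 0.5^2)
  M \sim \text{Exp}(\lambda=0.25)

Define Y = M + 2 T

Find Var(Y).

For independent RVs: Var(aX + bY) = a²Var(X) + b²Var(Y)
Var(T) = 0.25
Var(M) = 16
Var(Y) = 2²*0.25 + 1²*16
= 4*0.25 + 1*16 = 17

17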